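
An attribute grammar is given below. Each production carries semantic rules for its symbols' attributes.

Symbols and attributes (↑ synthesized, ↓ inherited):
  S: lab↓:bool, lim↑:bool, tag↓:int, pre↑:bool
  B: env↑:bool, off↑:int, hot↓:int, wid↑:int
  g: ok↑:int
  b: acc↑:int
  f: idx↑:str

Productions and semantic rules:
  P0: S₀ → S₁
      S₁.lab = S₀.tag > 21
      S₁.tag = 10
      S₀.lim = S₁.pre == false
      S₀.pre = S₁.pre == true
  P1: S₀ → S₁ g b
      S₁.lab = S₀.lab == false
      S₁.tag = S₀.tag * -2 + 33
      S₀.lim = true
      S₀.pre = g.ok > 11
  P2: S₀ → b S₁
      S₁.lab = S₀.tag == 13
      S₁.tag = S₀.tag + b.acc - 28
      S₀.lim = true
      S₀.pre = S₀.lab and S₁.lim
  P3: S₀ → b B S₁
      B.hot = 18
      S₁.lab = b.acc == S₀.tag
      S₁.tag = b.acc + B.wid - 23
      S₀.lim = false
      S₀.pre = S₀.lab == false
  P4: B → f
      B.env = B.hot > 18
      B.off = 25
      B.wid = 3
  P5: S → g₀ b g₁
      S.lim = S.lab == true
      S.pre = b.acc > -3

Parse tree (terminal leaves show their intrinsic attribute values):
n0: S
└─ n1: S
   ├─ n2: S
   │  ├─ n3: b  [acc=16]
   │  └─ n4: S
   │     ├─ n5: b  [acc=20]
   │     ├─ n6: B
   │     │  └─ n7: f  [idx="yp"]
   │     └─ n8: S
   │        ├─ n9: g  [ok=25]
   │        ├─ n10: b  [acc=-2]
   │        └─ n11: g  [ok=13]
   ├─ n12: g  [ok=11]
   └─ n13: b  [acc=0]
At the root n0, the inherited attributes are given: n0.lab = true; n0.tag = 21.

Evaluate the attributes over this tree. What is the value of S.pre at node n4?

1. n0.lab = true  [given at root]
2. n0.tag = 21  [given at root]
3. n1.lab = false  [S₀.tag > 21]
4. n1.tag = 10  [10]
5. n2.lab = true  [S₀.lab == false]
6. n2.tag = 13  [S₀.tag * -2 + 33]
7. n3.acc = 16  [terminal]
8. n4.lab = true  [S₀.tag == 13]
9. n4.tag = 1  [S₀.tag + b.acc - 28]
10. n5.acc = 20  [terminal]
11. n6.hot = 18  [18]
12. n7.idx = "yp"  [terminal]
13. n6.env = false  [B.hot > 18]
14. n6.off = 25  [25]
15. n6.wid = 3  [3]
16. n8.lab = false  [b.acc == S₀.tag]
17. n8.tag = 0  [b.acc + B.wid - 23]
18. n9.ok = 25  [terminal]
19. n10.acc = -2  [terminal]
20. n11.ok = 13  [terminal]
21. n8.lim = false  [S.lab == true]
22. n8.pre = true  [b.acc > -3]
23. n4.lim = false  [false]
24. n4.pre = false  [S₀.lab == false]
25. n2.lim = true  [true]
26. n2.pre = false  [S₀.lab and S₁.lim]
27. n12.ok = 11  [terminal]
28. n13.acc = 0  [terminal]
29. n1.lim = true  [true]
30. n1.pre = false  [g.ok > 11]
31. n0.lim = true  [S₁.pre == false]
32. n0.pre = false  [S₁.pre == true]

false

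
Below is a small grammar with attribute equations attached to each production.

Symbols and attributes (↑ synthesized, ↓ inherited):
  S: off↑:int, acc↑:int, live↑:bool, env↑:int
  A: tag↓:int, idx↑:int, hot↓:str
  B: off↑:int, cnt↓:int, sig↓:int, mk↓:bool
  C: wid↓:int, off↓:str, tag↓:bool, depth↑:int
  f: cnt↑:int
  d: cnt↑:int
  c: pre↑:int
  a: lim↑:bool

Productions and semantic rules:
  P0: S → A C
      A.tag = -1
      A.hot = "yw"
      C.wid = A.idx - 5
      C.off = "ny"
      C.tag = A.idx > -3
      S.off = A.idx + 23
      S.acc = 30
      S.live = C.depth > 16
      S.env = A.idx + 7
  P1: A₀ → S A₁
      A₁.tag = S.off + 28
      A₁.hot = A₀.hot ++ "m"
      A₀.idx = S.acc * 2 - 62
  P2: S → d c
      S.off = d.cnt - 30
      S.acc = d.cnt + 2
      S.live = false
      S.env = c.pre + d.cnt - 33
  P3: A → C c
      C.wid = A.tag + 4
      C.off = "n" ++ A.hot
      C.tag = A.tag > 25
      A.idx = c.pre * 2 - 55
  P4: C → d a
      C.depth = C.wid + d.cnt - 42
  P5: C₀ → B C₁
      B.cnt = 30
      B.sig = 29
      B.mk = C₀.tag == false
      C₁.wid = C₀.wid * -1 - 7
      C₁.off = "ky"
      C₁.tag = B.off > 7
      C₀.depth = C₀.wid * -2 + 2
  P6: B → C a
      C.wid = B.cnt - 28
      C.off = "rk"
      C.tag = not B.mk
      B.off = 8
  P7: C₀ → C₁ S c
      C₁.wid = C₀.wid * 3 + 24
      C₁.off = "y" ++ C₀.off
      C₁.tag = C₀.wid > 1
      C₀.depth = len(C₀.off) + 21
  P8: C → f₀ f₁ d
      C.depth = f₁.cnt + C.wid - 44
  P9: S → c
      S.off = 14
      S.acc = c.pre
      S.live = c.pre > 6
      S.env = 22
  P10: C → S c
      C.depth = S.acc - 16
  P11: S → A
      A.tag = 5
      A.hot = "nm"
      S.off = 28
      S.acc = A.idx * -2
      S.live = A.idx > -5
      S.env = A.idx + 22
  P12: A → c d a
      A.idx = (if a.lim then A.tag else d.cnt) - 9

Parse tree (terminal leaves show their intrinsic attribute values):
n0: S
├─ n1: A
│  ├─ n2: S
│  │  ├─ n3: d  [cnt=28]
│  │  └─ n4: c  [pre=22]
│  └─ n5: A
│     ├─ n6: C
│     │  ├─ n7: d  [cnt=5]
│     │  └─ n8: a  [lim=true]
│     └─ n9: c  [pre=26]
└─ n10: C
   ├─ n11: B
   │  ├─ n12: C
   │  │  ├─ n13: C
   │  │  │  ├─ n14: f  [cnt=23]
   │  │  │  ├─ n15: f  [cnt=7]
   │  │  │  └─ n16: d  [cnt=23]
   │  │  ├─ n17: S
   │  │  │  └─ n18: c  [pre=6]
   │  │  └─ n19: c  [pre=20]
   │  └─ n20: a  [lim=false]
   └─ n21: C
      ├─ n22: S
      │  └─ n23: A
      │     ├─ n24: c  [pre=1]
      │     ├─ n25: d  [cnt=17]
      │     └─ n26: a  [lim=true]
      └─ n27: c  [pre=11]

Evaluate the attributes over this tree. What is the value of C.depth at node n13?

1. n1.tag = -1  [-1]
2. n1.hot = "yw"  ["yw"]
3. n3.cnt = 28  [terminal]
4. n4.pre = 22  [terminal]
5. n2.off = -2  [d.cnt - 30]
6. n2.acc = 30  [d.cnt + 2]
7. n2.live = false  [false]
8. n2.env = 17  [c.pre + d.cnt - 33]
9. n5.tag = 26  [S.off + 28]
10. n5.hot = "ywm"  [A₀.hot ++ "m"]
11. n6.wid = 30  [A.tag + 4]
12. n6.off = "nywm"  ["n" ++ A.hot]
13. n6.tag = true  [A.tag > 25]
14. n7.cnt = 5  [terminal]
15. n8.lim = true  [terminal]
16. n6.depth = -7  [C.wid + d.cnt - 42]
17. n9.pre = 26  [terminal]
18. n5.idx = -3  [c.pre * 2 - 55]
19. n1.idx = -2  [S.acc * 2 - 62]
20. n10.wid = -7  [A.idx - 5]
21. n10.off = "ny"  ["ny"]
22. n10.tag = true  [A.idx > -3]
23. n11.cnt = 30  [30]
24. n11.sig = 29  [29]
25. n11.mk = false  [C₀.tag == false]
26. n12.wid = 2  [B.cnt - 28]
27. n12.off = "rk"  ["rk"]
28. n12.tag = true  [not B.mk]
29. n13.wid = 30  [C₀.wid * 3 + 24]
30. n13.off = "yrk"  ["y" ++ C₀.off]
31. n13.tag = true  [C₀.wid > 1]
32. n14.cnt = 23  [terminal]
33. n15.cnt = 7  [terminal]
34. n16.cnt = 23  [terminal]
35. n13.depth = -7  [f₁.cnt + C.wid - 44]
36. n18.pre = 6  [terminal]
37. n17.off = 14  [14]
38. n17.acc = 6  [c.pre]
39. n17.live = false  [c.pre > 6]
40. n17.env = 22  [22]
41. n19.pre = 20  [terminal]
42. n12.depth = 23  [len(C₀.off) + 21]
43. n20.lim = false  [terminal]
44. n11.off = 8  [8]
45. n21.wid = 0  [C₀.wid * -1 - 7]
46. n21.off = "ky"  ["ky"]
47. n21.tag = true  [B.off > 7]
48. n23.tag = 5  [5]
49. n23.hot = "nm"  ["nm"]
50. n24.pre = 1  [terminal]
51. n25.cnt = 17  [terminal]
52. n26.lim = true  [terminal]
53. n23.idx = -4  [(if a.lim then A.tag else d.cnt) - 9]
54. n22.off = 28  [28]
55. n22.acc = 8  [A.idx * -2]
56. n22.live = true  [A.idx > -5]
57. n22.env = 18  [A.idx + 22]
58. n27.pre = 11  [terminal]
59. n21.depth = -8  [S.acc - 16]
60. n10.depth = 16  [C₀.wid * -2 + 2]
61. n0.off = 21  [A.idx + 23]
62. n0.acc = 30  [30]
63. n0.live = false  [C.depth > 16]
64. n0.env = 5  [A.idx + 7]

-7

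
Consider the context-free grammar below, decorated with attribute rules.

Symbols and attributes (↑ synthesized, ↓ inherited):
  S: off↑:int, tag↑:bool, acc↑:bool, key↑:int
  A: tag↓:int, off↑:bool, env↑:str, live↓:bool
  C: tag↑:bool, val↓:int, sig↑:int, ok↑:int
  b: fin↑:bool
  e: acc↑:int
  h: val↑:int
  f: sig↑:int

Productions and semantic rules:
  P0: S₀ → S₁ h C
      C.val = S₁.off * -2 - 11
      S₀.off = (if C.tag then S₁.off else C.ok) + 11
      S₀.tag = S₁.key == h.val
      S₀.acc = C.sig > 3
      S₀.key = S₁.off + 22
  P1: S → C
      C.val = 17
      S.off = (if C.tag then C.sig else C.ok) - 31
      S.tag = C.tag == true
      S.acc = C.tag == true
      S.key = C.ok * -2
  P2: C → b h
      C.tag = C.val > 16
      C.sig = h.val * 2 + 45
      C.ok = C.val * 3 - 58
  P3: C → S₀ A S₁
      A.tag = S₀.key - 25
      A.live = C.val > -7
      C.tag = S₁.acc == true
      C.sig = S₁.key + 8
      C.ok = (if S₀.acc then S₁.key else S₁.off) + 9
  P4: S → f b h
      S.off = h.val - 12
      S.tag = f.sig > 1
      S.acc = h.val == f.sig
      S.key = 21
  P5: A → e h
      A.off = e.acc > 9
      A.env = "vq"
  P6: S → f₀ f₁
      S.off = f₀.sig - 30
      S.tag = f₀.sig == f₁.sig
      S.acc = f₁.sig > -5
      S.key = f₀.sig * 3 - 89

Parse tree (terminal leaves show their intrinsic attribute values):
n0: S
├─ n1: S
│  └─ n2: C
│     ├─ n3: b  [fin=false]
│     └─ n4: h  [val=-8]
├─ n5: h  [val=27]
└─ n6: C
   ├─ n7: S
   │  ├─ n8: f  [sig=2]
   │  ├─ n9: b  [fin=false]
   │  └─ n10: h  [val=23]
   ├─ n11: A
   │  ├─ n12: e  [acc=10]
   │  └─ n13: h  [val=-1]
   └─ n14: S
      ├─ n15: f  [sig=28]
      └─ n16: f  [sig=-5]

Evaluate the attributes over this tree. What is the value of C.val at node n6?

1. n2.val = 17  [17]
2. n3.fin = false  [terminal]
3. n4.val = -8  [terminal]
4. n2.tag = true  [C.val > 16]
5. n2.sig = 29  [h.val * 2 + 45]
6. n2.ok = -7  [C.val * 3 - 58]
7. n1.off = -2  [(if C.tag then C.sig else C.ok) - 31]
8. n1.tag = true  [C.tag == true]
9. n1.acc = true  [C.tag == true]
10. n1.key = 14  [C.ok * -2]
11. n5.val = 27  [terminal]
12. n6.val = -7  [S₁.off * -2 - 11]
13. n8.sig = 2  [terminal]
14. n9.fin = false  [terminal]
15. n10.val = 23  [terminal]
16. n7.off = 11  [h.val - 12]
17. n7.tag = true  [f.sig > 1]
18. n7.acc = false  [h.val == f.sig]
19. n7.key = 21  [21]
20. n11.tag = -4  [S₀.key - 25]
21. n11.live = false  [C.val > -7]
22. n12.acc = 10  [terminal]
23. n13.val = -1  [terminal]
24. n11.off = true  [e.acc > 9]
25. n11.env = "vq"  ["vq"]
26. n15.sig = 28  [terminal]
27. n16.sig = -5  [terminal]
28. n14.off = -2  [f₀.sig - 30]
29. n14.tag = false  [f₀.sig == f₁.sig]
30. n14.acc = false  [f₁.sig > -5]
31. n14.key = -5  [f₀.sig * 3 - 89]
32. n6.tag = false  [S₁.acc == true]
33. n6.sig = 3  [S₁.key + 8]
34. n6.ok = 7  [(if S₀.acc then S₁.key else S₁.off) + 9]
35. n0.off = 18  [(if C.tag then S₁.off else C.ok) + 11]
36. n0.tag = false  [S₁.key == h.val]
37. n0.acc = false  [C.sig > 3]
38. n0.key = 20  [S₁.off + 22]

-7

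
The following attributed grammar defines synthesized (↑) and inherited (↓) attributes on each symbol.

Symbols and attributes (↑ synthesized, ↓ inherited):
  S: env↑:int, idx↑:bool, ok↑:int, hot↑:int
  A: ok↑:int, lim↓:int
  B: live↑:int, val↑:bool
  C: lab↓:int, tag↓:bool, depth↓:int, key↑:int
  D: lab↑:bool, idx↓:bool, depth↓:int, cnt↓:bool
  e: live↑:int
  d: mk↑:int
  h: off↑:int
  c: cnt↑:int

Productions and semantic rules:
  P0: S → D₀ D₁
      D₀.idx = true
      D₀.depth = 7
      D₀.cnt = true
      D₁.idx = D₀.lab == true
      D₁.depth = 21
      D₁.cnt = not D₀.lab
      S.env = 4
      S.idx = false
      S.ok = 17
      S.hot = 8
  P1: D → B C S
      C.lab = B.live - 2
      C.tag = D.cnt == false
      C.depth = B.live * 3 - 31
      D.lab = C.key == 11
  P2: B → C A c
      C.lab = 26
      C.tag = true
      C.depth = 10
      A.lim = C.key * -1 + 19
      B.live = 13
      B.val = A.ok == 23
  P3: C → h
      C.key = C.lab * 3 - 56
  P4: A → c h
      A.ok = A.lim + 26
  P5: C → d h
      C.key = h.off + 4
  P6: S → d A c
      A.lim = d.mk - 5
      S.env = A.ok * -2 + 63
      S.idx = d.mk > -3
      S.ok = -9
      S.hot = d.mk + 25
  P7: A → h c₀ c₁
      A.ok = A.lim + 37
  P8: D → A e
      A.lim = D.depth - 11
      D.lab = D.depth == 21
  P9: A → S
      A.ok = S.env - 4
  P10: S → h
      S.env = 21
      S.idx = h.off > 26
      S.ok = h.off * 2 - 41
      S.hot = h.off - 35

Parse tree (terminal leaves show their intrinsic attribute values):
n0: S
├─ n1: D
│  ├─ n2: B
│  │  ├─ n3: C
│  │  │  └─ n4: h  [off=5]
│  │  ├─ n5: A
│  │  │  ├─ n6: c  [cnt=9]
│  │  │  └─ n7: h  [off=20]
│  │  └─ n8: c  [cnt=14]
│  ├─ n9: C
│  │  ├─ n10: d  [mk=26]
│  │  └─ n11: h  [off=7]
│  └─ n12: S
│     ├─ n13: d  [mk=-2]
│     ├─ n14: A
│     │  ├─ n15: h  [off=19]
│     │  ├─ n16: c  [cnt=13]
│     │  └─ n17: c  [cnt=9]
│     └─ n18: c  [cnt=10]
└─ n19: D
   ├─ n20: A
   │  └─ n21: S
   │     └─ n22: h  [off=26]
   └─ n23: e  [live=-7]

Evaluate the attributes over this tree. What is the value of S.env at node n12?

1. n1.idx = true  [true]
2. n1.depth = 7  [7]
3. n1.cnt = true  [true]
4. n3.lab = 26  [26]
5. n3.tag = true  [true]
6. n3.depth = 10  [10]
7. n4.off = 5  [terminal]
8. n3.key = 22  [C.lab * 3 - 56]
9. n5.lim = -3  [C.key * -1 + 19]
10. n6.cnt = 9  [terminal]
11. n7.off = 20  [terminal]
12. n5.ok = 23  [A.lim + 26]
13. n8.cnt = 14  [terminal]
14. n2.live = 13  [13]
15. n2.val = true  [A.ok == 23]
16. n9.lab = 11  [B.live - 2]
17. n9.tag = false  [D.cnt == false]
18. n9.depth = 8  [B.live * 3 - 31]
19. n10.mk = 26  [terminal]
20. n11.off = 7  [terminal]
21. n9.key = 11  [h.off + 4]
22. n13.mk = -2  [terminal]
23. n14.lim = -7  [d.mk - 5]
24. n15.off = 19  [terminal]
25. n16.cnt = 13  [terminal]
26. n17.cnt = 9  [terminal]
27. n14.ok = 30  [A.lim + 37]
28. n18.cnt = 10  [terminal]
29. n12.env = 3  [A.ok * -2 + 63]
30. n12.idx = true  [d.mk > -3]
31. n12.ok = -9  [-9]
32. n12.hot = 23  [d.mk + 25]
33. n1.lab = true  [C.key == 11]
34. n19.idx = true  [D₀.lab == true]
35. n19.depth = 21  [21]
36. n19.cnt = false  [not D₀.lab]
37. n20.lim = 10  [D.depth - 11]
38. n22.off = 26  [terminal]
39. n21.env = 21  [21]
40. n21.idx = false  [h.off > 26]
41. n21.ok = 11  [h.off * 2 - 41]
42. n21.hot = -9  [h.off - 35]
43. n20.ok = 17  [S.env - 4]
44. n23.live = -7  [terminal]
45. n19.lab = true  [D.depth == 21]
46. n0.env = 4  [4]
47. n0.idx = false  [false]
48. n0.ok = 17  [17]
49. n0.hot = 8  [8]

3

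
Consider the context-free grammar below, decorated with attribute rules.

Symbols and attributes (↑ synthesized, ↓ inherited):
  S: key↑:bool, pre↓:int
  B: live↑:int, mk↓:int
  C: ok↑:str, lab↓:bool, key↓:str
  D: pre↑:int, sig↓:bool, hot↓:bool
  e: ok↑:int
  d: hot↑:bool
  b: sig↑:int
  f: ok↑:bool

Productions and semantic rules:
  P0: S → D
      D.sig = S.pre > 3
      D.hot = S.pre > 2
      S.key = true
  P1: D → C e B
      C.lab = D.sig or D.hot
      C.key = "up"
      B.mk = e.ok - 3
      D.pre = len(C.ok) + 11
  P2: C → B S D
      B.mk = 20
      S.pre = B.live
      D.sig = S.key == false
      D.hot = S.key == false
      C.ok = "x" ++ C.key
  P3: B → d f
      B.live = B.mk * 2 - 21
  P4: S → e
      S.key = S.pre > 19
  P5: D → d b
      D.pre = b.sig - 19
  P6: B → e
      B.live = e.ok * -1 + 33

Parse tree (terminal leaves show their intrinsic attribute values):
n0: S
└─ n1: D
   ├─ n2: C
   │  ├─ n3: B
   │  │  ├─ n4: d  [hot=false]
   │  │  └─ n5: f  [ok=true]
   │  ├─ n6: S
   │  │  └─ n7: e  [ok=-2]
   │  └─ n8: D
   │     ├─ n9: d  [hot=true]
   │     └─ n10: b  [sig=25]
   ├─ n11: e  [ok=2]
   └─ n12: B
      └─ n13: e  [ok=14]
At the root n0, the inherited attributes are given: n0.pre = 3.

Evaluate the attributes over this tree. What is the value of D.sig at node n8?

true

1. n0.pre = 3  [given at root]
2. n1.sig = false  [S.pre > 3]
3. n1.hot = true  [S.pre > 2]
4. n2.lab = true  [D.sig or D.hot]
5. n2.key = "up"  ["up"]
6. n3.mk = 20  [20]
7. n4.hot = false  [terminal]
8. n5.ok = true  [terminal]
9. n3.live = 19  [B.mk * 2 - 21]
10. n6.pre = 19  [B.live]
11. n7.ok = -2  [terminal]
12. n6.key = false  [S.pre > 19]
13. n8.sig = true  [S.key == false]
14. n8.hot = true  [S.key == false]
15. n9.hot = true  [terminal]
16. n10.sig = 25  [terminal]
17. n8.pre = 6  [b.sig - 19]
18. n2.ok = "xup"  ["x" ++ C.key]
19. n11.ok = 2  [terminal]
20. n12.mk = -1  [e.ok - 3]
21. n13.ok = 14  [terminal]
22. n12.live = 19  [e.ok * -1 + 33]
23. n1.pre = 14  [len(C.ok) + 11]
24. n0.key = true  [true]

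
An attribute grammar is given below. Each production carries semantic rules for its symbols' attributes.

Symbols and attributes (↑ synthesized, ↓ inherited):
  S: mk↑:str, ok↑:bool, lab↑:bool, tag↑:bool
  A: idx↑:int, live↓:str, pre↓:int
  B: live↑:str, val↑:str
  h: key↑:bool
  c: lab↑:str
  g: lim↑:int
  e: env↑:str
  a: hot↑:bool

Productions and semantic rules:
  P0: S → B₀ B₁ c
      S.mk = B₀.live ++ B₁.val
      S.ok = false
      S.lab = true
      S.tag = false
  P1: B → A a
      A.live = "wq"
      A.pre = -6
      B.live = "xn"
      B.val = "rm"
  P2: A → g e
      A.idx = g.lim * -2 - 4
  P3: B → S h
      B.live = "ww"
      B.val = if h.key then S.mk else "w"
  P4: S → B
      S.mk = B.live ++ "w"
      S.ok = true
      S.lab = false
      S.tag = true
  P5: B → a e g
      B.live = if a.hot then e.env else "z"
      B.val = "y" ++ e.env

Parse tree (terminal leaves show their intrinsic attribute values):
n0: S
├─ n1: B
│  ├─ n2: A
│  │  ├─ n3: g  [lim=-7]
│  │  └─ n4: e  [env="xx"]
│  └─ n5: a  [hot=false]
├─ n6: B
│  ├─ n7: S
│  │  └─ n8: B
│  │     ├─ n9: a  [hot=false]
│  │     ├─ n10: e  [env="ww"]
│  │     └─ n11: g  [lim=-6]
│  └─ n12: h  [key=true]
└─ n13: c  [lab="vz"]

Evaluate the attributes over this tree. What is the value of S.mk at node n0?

"xnzw"

1. n2.live = "wq"  ["wq"]
2. n2.pre = -6  [-6]
3. n3.lim = -7  [terminal]
4. n4.env = "xx"  [terminal]
5. n2.idx = 10  [g.lim * -2 - 4]
6. n5.hot = false  [terminal]
7. n1.live = "xn"  ["xn"]
8. n1.val = "rm"  ["rm"]
9. n9.hot = false  [terminal]
10. n10.env = "ww"  [terminal]
11. n11.lim = -6  [terminal]
12. n8.live = "z"  [if a.hot then e.env else "z"]
13. n8.val = "yww"  ["y" ++ e.env]
14. n7.mk = "zw"  [B.live ++ "w"]
15. n7.ok = true  [true]
16. n7.lab = false  [false]
17. n7.tag = true  [true]
18. n12.key = true  [terminal]
19. n6.live = "ww"  ["ww"]
20. n6.val = "zw"  [if h.key then S.mk else "w"]
21. n13.lab = "vz"  [terminal]
22. n0.mk = "xnzw"  [B₀.live ++ B₁.val]
23. n0.ok = false  [false]
24. n0.lab = true  [true]
25. n0.tag = false  [false]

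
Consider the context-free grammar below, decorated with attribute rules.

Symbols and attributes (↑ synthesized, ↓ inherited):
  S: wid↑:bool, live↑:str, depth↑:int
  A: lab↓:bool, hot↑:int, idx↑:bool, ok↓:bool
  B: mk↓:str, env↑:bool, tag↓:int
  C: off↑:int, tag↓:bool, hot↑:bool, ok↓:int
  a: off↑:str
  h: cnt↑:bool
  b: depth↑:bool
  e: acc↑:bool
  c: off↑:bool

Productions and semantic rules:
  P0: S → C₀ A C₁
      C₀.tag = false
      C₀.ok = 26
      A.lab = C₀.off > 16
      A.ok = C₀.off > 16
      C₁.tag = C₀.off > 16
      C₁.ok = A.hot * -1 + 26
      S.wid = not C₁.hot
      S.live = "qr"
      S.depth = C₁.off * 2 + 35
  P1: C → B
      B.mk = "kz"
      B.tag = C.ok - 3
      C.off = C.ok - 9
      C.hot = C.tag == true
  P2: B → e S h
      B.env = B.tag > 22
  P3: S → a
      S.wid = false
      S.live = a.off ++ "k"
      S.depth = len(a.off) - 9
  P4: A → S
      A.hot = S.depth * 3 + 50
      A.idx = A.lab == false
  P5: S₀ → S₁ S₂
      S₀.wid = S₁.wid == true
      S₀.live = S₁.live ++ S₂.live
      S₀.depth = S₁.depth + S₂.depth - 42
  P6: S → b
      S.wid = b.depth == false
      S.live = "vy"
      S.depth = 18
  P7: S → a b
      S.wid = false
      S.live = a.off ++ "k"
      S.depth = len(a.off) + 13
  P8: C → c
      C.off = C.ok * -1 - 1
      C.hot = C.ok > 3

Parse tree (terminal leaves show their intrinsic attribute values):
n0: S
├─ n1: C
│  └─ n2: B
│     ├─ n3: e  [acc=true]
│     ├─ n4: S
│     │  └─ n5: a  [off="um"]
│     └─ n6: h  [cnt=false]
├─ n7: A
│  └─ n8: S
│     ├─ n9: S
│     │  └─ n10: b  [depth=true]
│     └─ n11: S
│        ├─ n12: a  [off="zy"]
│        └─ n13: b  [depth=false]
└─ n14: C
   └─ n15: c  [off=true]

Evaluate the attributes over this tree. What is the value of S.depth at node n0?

27

1. n1.tag = false  [false]
2. n1.ok = 26  [26]
3. n2.mk = "kz"  ["kz"]
4. n2.tag = 23  [C.ok - 3]
5. n3.acc = true  [terminal]
6. n5.off = "um"  [terminal]
7. n4.wid = false  [false]
8. n4.live = "umk"  [a.off ++ "k"]
9. n4.depth = -7  [len(a.off) - 9]
10. n6.cnt = false  [terminal]
11. n2.env = true  [B.tag > 22]
12. n1.off = 17  [C.ok - 9]
13. n1.hot = false  [C.tag == true]
14. n7.lab = true  [C₀.off > 16]
15. n7.ok = true  [C₀.off > 16]
16. n10.depth = true  [terminal]
17. n9.wid = false  [b.depth == false]
18. n9.live = "vy"  ["vy"]
19. n9.depth = 18  [18]
20. n12.off = "zy"  [terminal]
21. n13.depth = false  [terminal]
22. n11.wid = false  [false]
23. n11.live = "zyk"  [a.off ++ "k"]
24. n11.depth = 15  [len(a.off) + 13]
25. n8.wid = false  [S₁.wid == true]
26. n8.live = "vyzyk"  [S₁.live ++ S₂.live]
27. n8.depth = -9  [S₁.depth + S₂.depth - 42]
28. n7.hot = 23  [S.depth * 3 + 50]
29. n7.idx = false  [A.lab == false]
30. n14.tag = true  [C₀.off > 16]
31. n14.ok = 3  [A.hot * -1 + 26]
32. n15.off = true  [terminal]
33. n14.off = -4  [C.ok * -1 - 1]
34. n14.hot = false  [C.ok > 3]
35. n0.wid = true  [not C₁.hot]
36. n0.live = "qr"  ["qr"]
37. n0.depth = 27  [C₁.off * 2 + 35]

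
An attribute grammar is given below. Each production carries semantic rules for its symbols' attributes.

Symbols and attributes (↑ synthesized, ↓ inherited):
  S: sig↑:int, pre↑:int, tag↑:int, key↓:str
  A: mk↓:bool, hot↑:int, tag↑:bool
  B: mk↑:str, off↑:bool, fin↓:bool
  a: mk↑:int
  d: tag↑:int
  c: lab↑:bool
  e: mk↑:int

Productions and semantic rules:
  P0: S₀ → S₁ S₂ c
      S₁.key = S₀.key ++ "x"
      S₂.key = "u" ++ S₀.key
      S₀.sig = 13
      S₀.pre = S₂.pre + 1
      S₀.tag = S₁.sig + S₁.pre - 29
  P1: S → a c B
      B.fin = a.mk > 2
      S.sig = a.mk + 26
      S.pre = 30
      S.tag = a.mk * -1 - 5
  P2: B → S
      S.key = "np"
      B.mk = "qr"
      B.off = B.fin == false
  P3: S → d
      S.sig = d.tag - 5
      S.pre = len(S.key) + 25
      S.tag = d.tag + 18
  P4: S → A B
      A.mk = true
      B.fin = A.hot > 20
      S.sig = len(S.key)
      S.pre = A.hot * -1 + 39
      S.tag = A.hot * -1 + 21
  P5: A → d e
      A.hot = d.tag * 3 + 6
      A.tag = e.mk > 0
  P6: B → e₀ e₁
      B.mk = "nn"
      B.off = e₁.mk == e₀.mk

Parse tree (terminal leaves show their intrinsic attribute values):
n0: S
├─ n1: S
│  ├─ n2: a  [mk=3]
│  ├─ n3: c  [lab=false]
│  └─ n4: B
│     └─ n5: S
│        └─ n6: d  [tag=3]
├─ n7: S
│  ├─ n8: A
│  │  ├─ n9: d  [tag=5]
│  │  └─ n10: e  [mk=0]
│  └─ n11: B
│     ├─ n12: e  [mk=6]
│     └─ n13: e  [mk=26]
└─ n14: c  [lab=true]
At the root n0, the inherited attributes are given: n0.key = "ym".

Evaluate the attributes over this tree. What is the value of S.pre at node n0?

1. n0.key = "ym"  [given at root]
2. n1.key = "ymx"  [S₀.key ++ "x"]
3. n2.mk = 3  [terminal]
4. n3.lab = false  [terminal]
5. n4.fin = true  [a.mk > 2]
6. n5.key = "np"  ["np"]
7. n6.tag = 3  [terminal]
8. n5.sig = -2  [d.tag - 5]
9. n5.pre = 27  [len(S.key) + 25]
10. n5.tag = 21  [d.tag + 18]
11. n4.mk = "qr"  ["qr"]
12. n4.off = false  [B.fin == false]
13. n1.sig = 29  [a.mk + 26]
14. n1.pre = 30  [30]
15. n1.tag = -8  [a.mk * -1 - 5]
16. n7.key = "uym"  ["u" ++ S₀.key]
17. n8.mk = true  [true]
18. n9.tag = 5  [terminal]
19. n10.mk = 0  [terminal]
20. n8.hot = 21  [d.tag * 3 + 6]
21. n8.tag = false  [e.mk > 0]
22. n11.fin = true  [A.hot > 20]
23. n12.mk = 6  [terminal]
24. n13.mk = 26  [terminal]
25. n11.mk = "nn"  ["nn"]
26. n11.off = false  [e₁.mk == e₀.mk]
27. n7.sig = 3  [len(S.key)]
28. n7.pre = 18  [A.hot * -1 + 39]
29. n7.tag = 0  [A.hot * -1 + 21]
30. n14.lab = true  [terminal]
31. n0.sig = 13  [13]
32. n0.pre = 19  [S₂.pre + 1]
33. n0.tag = 30  [S₁.sig + S₁.pre - 29]

19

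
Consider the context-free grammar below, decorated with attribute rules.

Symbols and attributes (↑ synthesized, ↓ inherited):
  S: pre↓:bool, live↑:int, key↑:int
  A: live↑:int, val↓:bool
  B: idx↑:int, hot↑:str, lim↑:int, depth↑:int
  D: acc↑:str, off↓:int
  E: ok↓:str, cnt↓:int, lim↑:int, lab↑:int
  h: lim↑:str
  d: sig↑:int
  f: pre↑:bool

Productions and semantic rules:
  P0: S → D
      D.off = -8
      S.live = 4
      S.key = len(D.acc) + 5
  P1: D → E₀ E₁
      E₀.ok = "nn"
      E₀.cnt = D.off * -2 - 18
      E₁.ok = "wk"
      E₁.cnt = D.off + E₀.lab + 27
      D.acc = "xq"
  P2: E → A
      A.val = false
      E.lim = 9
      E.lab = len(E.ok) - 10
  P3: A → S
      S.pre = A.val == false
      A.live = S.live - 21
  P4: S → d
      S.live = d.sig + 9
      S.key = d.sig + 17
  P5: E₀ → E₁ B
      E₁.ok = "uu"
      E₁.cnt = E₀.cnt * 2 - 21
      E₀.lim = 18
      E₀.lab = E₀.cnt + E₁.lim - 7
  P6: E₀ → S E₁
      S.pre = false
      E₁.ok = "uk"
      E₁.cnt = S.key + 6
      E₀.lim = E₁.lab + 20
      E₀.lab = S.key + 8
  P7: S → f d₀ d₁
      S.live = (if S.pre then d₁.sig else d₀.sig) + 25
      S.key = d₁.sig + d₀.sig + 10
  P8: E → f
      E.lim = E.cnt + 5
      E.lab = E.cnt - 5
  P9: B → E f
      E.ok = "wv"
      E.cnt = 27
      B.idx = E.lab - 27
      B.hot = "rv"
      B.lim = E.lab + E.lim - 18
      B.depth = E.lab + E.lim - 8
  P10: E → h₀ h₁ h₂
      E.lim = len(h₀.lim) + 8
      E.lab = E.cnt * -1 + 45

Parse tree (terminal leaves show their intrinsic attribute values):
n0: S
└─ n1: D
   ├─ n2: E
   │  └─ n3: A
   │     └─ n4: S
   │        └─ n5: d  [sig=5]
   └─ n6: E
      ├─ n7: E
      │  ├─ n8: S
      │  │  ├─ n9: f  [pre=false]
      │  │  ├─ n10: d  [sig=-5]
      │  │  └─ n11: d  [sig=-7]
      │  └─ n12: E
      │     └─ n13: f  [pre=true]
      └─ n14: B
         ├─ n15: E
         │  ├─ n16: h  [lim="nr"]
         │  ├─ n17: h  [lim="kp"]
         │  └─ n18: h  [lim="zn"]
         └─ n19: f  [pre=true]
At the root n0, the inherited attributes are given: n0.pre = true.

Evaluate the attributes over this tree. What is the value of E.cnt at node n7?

1. n0.pre = true  [given at root]
2. n1.off = -8  [-8]
3. n2.ok = "nn"  ["nn"]
4. n2.cnt = -2  [D.off * -2 - 18]
5. n3.val = false  [false]
6. n4.pre = true  [A.val == false]
7. n5.sig = 5  [terminal]
8. n4.live = 14  [d.sig + 9]
9. n4.key = 22  [d.sig + 17]
10. n3.live = -7  [S.live - 21]
11. n2.lim = 9  [9]
12. n2.lab = -8  [len(E.ok) - 10]
13. n6.ok = "wk"  ["wk"]
14. n6.cnt = 11  [D.off + E₀.lab + 27]
15. n7.ok = "uu"  ["uu"]
16. n7.cnt = 1  [E₀.cnt * 2 - 21]
17. n8.pre = false  [false]
18. n9.pre = false  [terminal]
19. n10.sig = -5  [terminal]
20. n11.sig = -7  [terminal]
21. n8.live = 20  [(if S.pre then d₁.sig else d₀.sig) + 25]
22. n8.key = -2  [d₁.sig + d₀.sig + 10]
23. n12.ok = "uk"  ["uk"]
24. n12.cnt = 4  [S.key + 6]
25. n13.pre = true  [terminal]
26. n12.lim = 9  [E.cnt + 5]
27. n12.lab = -1  [E.cnt - 5]
28. n7.lim = 19  [E₁.lab + 20]
29. n7.lab = 6  [S.key + 8]
30. n15.ok = "wv"  ["wv"]
31. n15.cnt = 27  [27]
32. n16.lim = "nr"  [terminal]
33. n17.lim = "kp"  [terminal]
34. n18.lim = "zn"  [terminal]
35. n15.lim = 10  [len(h₀.lim) + 8]
36. n15.lab = 18  [E.cnt * -1 + 45]
37. n19.pre = true  [terminal]
38. n14.idx = -9  [E.lab - 27]
39. n14.hot = "rv"  ["rv"]
40. n14.lim = 10  [E.lab + E.lim - 18]
41. n14.depth = 20  [E.lab + E.lim - 8]
42. n6.lim = 18  [18]
43. n6.lab = 23  [E₀.cnt + E₁.lim - 7]
44. n1.acc = "xq"  ["xq"]
45. n0.live = 4  [4]
46. n0.key = 7  [len(D.acc) + 5]

1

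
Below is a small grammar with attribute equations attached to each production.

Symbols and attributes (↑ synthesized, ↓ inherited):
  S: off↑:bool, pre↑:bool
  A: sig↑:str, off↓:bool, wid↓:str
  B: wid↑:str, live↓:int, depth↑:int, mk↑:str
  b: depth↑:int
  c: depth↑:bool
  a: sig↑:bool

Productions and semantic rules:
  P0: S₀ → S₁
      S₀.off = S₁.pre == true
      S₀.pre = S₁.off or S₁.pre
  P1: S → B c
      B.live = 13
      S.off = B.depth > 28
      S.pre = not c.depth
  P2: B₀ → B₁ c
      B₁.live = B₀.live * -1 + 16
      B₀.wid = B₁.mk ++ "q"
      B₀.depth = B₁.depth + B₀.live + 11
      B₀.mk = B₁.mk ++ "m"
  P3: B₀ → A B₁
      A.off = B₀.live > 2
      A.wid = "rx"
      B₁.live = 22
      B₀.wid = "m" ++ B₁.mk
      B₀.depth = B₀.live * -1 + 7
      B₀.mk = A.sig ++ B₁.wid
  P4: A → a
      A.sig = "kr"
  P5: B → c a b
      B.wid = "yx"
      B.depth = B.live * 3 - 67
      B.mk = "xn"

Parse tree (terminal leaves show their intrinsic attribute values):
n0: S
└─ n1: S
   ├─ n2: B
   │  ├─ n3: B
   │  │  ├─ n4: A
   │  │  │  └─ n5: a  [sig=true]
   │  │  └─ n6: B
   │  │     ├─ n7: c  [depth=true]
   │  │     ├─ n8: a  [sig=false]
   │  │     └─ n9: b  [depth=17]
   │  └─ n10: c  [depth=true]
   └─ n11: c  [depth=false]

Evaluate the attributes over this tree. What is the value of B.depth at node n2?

28

1. n2.live = 13  [13]
2. n3.live = 3  [B₀.live * -1 + 16]
3. n4.off = true  [B₀.live > 2]
4. n4.wid = "rx"  ["rx"]
5. n5.sig = true  [terminal]
6. n4.sig = "kr"  ["kr"]
7. n6.live = 22  [22]
8. n7.depth = true  [terminal]
9. n8.sig = false  [terminal]
10. n9.depth = 17  [terminal]
11. n6.wid = "yx"  ["yx"]
12. n6.depth = -1  [B.live * 3 - 67]
13. n6.mk = "xn"  ["xn"]
14. n3.wid = "mxn"  ["m" ++ B₁.mk]
15. n3.depth = 4  [B₀.live * -1 + 7]
16. n3.mk = "kryx"  [A.sig ++ B₁.wid]
17. n10.depth = true  [terminal]
18. n2.wid = "kryxq"  [B₁.mk ++ "q"]
19. n2.depth = 28  [B₁.depth + B₀.live + 11]
20. n2.mk = "kryxm"  [B₁.mk ++ "m"]
21. n11.depth = false  [terminal]
22. n1.off = false  [B.depth > 28]
23. n1.pre = true  [not c.depth]
24. n0.off = true  [S₁.pre == true]
25. n0.pre = true  [S₁.off or S₁.pre]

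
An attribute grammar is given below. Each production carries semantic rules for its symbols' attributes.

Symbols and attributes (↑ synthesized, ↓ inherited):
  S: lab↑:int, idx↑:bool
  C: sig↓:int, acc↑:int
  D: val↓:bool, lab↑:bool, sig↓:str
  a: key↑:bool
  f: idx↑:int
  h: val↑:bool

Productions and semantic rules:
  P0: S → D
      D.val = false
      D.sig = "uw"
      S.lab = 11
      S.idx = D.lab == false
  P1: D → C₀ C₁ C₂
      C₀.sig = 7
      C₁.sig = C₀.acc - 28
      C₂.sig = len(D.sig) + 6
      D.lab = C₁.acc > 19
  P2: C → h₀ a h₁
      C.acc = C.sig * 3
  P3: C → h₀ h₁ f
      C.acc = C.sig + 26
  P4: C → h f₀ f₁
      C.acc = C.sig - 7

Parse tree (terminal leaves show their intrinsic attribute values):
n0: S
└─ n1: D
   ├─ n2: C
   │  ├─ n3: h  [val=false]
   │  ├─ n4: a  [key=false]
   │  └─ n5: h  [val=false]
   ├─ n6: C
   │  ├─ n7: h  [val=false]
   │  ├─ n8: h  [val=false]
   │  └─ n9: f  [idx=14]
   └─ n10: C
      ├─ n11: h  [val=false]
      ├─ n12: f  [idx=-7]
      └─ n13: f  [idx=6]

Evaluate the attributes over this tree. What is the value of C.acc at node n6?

1. n1.val = false  [false]
2. n1.sig = "uw"  ["uw"]
3. n2.sig = 7  [7]
4. n3.val = false  [terminal]
5. n4.key = false  [terminal]
6. n5.val = false  [terminal]
7. n2.acc = 21  [C.sig * 3]
8. n6.sig = -7  [C₀.acc - 28]
9. n7.val = false  [terminal]
10. n8.val = false  [terminal]
11. n9.idx = 14  [terminal]
12. n6.acc = 19  [C.sig + 26]
13. n10.sig = 8  [len(D.sig) + 6]
14. n11.val = false  [terminal]
15. n12.idx = -7  [terminal]
16. n13.idx = 6  [terminal]
17. n10.acc = 1  [C.sig - 7]
18. n1.lab = false  [C₁.acc > 19]
19. n0.lab = 11  [11]
20. n0.idx = true  [D.lab == false]

19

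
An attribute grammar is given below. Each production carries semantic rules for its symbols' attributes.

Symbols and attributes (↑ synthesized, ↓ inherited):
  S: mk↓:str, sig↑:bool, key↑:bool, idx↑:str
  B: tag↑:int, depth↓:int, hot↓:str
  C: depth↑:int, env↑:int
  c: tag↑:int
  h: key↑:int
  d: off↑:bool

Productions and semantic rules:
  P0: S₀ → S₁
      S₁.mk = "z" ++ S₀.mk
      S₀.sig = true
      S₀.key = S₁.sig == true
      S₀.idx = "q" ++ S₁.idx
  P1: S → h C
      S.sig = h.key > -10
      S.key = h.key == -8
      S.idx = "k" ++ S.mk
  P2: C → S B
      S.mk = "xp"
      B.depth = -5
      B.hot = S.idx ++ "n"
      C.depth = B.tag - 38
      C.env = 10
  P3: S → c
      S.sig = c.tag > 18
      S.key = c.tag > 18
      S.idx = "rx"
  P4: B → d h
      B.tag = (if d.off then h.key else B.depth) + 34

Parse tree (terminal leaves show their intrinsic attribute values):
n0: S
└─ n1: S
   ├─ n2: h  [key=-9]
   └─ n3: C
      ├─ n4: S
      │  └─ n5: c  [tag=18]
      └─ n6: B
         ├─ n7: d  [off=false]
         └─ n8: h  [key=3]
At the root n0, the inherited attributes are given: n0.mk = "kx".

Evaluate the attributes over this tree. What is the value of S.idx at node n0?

1. n0.mk = "kx"  [given at root]
2. n1.mk = "zkx"  ["z" ++ S₀.mk]
3. n2.key = -9  [terminal]
4. n4.mk = "xp"  ["xp"]
5. n5.tag = 18  [terminal]
6. n4.sig = false  [c.tag > 18]
7. n4.key = false  [c.tag > 18]
8. n4.idx = "rx"  ["rx"]
9. n6.depth = -5  [-5]
10. n6.hot = "rxn"  [S.idx ++ "n"]
11. n7.off = false  [terminal]
12. n8.key = 3  [terminal]
13. n6.tag = 29  [(if d.off then h.key else B.depth) + 34]
14. n3.depth = -9  [B.tag - 38]
15. n3.env = 10  [10]
16. n1.sig = true  [h.key > -10]
17. n1.key = false  [h.key == -8]
18. n1.idx = "kzkx"  ["k" ++ S.mk]
19. n0.sig = true  [true]
20. n0.key = true  [S₁.sig == true]
21. n0.idx = "qkzkx"  ["q" ++ S₁.idx]

"qkzkx"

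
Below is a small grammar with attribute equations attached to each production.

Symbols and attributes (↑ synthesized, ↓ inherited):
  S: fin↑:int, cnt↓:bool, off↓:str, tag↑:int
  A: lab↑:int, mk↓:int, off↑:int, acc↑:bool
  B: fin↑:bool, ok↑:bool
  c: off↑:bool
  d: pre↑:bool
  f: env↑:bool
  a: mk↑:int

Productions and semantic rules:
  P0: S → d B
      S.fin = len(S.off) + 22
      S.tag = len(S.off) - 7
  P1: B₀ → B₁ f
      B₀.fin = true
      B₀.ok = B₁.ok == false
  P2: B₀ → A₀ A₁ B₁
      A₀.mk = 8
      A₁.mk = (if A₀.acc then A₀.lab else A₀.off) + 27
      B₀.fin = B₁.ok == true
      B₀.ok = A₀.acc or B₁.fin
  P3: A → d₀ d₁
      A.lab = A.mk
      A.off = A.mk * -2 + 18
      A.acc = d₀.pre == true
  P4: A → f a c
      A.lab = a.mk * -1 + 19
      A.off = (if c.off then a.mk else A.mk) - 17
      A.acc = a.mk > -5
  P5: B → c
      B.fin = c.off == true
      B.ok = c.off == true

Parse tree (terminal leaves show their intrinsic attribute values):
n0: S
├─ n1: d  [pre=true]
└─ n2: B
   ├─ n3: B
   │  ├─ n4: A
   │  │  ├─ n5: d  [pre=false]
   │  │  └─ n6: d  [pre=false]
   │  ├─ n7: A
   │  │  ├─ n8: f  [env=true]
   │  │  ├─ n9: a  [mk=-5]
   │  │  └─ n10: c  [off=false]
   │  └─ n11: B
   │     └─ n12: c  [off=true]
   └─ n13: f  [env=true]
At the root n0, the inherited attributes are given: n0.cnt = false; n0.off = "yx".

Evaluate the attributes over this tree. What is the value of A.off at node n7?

1. n0.cnt = false  [given at root]
2. n0.off = "yx"  [given at root]
3. n1.pre = true  [terminal]
4. n4.mk = 8  [8]
5. n5.pre = false  [terminal]
6. n6.pre = false  [terminal]
7. n4.lab = 8  [A.mk]
8. n4.off = 2  [A.mk * -2 + 18]
9. n4.acc = false  [d₀.pre == true]
10. n7.mk = 29  [(if A₀.acc then A₀.lab else A₀.off) + 27]
11. n8.env = true  [terminal]
12. n9.mk = -5  [terminal]
13. n10.off = false  [terminal]
14. n7.lab = 24  [a.mk * -1 + 19]
15. n7.off = 12  [(if c.off then a.mk else A.mk) - 17]
16. n7.acc = false  [a.mk > -5]
17. n12.off = true  [terminal]
18. n11.fin = true  [c.off == true]
19. n11.ok = true  [c.off == true]
20. n3.fin = true  [B₁.ok == true]
21. n3.ok = true  [A₀.acc or B₁.fin]
22. n13.env = true  [terminal]
23. n2.fin = true  [true]
24. n2.ok = false  [B₁.ok == false]
25. n0.fin = 24  [len(S.off) + 22]
26. n0.tag = -5  [len(S.off) - 7]

12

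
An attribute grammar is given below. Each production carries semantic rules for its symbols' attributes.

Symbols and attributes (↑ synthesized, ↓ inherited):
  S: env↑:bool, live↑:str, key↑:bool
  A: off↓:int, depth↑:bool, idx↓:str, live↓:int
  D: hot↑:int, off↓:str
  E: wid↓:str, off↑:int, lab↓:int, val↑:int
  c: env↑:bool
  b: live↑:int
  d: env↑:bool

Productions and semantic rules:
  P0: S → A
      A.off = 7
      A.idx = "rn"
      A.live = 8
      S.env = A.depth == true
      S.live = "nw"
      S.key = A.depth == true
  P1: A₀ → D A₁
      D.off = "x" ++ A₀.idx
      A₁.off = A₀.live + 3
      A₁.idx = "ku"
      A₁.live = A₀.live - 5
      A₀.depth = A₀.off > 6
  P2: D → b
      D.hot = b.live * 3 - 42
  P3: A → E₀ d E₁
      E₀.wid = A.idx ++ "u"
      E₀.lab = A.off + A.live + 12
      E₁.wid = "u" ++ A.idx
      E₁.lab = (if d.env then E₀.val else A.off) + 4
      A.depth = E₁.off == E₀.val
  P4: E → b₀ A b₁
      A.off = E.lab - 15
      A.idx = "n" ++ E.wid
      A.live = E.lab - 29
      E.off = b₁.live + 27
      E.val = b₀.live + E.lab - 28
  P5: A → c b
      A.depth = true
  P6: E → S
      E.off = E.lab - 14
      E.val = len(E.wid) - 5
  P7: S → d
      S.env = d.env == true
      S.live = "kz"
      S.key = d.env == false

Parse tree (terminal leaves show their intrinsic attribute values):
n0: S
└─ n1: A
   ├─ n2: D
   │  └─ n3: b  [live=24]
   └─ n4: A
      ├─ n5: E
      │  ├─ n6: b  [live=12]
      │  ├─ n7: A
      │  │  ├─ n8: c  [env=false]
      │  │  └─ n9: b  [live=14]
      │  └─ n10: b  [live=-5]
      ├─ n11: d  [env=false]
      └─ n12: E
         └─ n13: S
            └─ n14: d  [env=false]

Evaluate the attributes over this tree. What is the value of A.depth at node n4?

false

1. n1.off = 7  [7]
2. n1.idx = "rn"  ["rn"]
3. n1.live = 8  [8]
4. n2.off = "xrn"  ["x" ++ A₀.idx]
5. n3.live = 24  [terminal]
6. n2.hot = 30  [b.live * 3 - 42]
7. n4.off = 11  [A₀.live + 3]
8. n4.idx = "ku"  ["ku"]
9. n4.live = 3  [A₀.live - 5]
10. n5.wid = "kuu"  [A.idx ++ "u"]
11. n5.lab = 26  [A.off + A.live + 12]
12. n6.live = 12  [terminal]
13. n7.off = 11  [E.lab - 15]
14. n7.idx = "nkuu"  ["n" ++ E.wid]
15. n7.live = -3  [E.lab - 29]
16. n8.env = false  [terminal]
17. n9.live = 14  [terminal]
18. n7.depth = true  [true]
19. n10.live = -5  [terminal]
20. n5.off = 22  [b₁.live + 27]
21. n5.val = 10  [b₀.live + E.lab - 28]
22. n11.env = false  [terminal]
23. n12.wid = "uku"  ["u" ++ A.idx]
24. n12.lab = 15  [(if d.env then E₀.val else A.off) + 4]
25. n14.env = false  [terminal]
26. n13.env = false  [d.env == true]
27. n13.live = "kz"  ["kz"]
28. n13.key = true  [d.env == false]
29. n12.off = 1  [E.lab - 14]
30. n12.val = -2  [len(E.wid) - 5]
31. n4.depth = false  [E₁.off == E₀.val]
32. n1.depth = true  [A₀.off > 6]
33. n0.env = true  [A.depth == true]
34. n0.live = "nw"  ["nw"]
35. n0.key = true  [A.depth == true]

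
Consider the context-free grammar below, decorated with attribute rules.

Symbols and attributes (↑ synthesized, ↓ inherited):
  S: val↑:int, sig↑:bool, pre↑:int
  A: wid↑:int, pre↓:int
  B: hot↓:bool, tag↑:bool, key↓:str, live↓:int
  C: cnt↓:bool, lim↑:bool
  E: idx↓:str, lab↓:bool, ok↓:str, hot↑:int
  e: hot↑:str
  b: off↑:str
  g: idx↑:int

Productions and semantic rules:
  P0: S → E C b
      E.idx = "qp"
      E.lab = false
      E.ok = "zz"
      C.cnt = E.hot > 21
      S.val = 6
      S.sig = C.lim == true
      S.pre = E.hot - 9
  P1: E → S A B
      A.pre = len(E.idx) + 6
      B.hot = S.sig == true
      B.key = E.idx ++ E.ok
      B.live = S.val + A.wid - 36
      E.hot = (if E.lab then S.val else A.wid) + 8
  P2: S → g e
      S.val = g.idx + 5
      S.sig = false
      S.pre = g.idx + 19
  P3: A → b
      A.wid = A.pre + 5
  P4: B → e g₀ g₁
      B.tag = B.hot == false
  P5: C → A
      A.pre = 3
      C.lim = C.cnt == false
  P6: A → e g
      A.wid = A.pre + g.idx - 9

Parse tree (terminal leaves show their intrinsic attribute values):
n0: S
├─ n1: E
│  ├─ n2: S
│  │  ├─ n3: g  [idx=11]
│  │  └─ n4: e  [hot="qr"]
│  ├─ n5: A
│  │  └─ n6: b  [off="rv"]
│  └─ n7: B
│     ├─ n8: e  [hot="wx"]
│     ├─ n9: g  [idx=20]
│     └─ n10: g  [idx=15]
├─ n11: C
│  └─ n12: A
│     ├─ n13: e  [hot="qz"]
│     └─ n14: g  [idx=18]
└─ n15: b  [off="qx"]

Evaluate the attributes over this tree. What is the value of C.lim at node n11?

1. n1.idx = "qp"  ["qp"]
2. n1.lab = false  [false]
3. n1.ok = "zz"  ["zz"]
4. n3.idx = 11  [terminal]
5. n4.hot = "qr"  [terminal]
6. n2.val = 16  [g.idx + 5]
7. n2.sig = false  [false]
8. n2.pre = 30  [g.idx + 19]
9. n5.pre = 8  [len(E.idx) + 6]
10. n6.off = "rv"  [terminal]
11. n5.wid = 13  [A.pre + 5]
12. n7.hot = false  [S.sig == true]
13. n7.key = "qpzz"  [E.idx ++ E.ok]
14. n7.live = -7  [S.val + A.wid - 36]
15. n8.hot = "wx"  [terminal]
16. n9.idx = 20  [terminal]
17. n10.idx = 15  [terminal]
18. n7.tag = true  [B.hot == false]
19. n1.hot = 21  [(if E.lab then S.val else A.wid) + 8]
20. n11.cnt = false  [E.hot > 21]
21. n12.pre = 3  [3]
22. n13.hot = "qz"  [terminal]
23. n14.idx = 18  [terminal]
24. n12.wid = 12  [A.pre + g.idx - 9]
25. n11.lim = true  [C.cnt == false]
26. n15.off = "qx"  [terminal]
27. n0.val = 6  [6]
28. n0.sig = true  [C.lim == true]
29. n0.pre = 12  [E.hot - 9]

true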